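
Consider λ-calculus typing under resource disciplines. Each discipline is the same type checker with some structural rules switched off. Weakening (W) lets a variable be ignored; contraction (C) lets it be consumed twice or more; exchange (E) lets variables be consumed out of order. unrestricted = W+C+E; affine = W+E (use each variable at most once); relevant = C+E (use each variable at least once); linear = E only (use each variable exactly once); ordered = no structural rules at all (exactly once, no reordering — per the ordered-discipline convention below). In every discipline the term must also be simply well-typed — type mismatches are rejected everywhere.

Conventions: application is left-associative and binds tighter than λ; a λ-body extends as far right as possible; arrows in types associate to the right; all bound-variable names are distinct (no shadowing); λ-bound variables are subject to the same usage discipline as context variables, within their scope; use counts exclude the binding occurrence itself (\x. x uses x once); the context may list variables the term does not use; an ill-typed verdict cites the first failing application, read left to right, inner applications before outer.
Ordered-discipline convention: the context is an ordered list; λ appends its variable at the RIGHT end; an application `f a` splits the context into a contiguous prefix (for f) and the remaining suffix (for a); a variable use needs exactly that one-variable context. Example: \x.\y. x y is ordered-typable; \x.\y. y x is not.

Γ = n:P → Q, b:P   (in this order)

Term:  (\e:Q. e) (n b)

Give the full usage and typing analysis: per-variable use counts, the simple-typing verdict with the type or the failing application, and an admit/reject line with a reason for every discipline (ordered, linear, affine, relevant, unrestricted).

use counts: n: 1, b: 1, e (bound): 1
left-to-right use order: e, n, b
typing: ✓ — Q
ordered: ✓ — n, b, e once each; derivable with no W/C/E
linear: ✓ — n, b, e: one use apiece
affine: ✓ — none of n, b, e used more than once
relevant: ✓ — n, b, e: all used, weakening unneeded
unrestricted: ✓ — well-typed at Q; no restrictions here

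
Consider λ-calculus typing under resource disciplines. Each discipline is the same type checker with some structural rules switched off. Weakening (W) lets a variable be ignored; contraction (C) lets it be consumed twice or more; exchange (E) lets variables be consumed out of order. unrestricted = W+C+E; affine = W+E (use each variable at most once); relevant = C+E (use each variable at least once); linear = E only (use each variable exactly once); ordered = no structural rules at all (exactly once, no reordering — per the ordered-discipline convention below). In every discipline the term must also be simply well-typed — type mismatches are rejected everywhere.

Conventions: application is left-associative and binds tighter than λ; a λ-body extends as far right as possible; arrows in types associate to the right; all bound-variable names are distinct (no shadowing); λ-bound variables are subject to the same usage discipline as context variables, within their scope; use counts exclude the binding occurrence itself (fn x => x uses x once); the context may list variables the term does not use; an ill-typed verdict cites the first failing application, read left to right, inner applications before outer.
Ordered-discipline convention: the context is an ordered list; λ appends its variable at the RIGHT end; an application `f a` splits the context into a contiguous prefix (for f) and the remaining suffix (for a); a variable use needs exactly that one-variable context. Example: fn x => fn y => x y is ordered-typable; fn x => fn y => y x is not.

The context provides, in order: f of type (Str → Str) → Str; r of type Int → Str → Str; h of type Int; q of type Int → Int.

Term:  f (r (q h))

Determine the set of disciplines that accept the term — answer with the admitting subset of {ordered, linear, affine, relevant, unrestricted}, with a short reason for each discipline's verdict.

admitted by: linear, affine, relevant, unrestricted
counts: f: 1×; r: 1×; h: 1×; q: 1×
order of uses: f, r, q, h
typing: well-typed at Str
ordered: ✗ — no contiguous prefix/suffix split fits f, r, q, h
linear: ✓ — single use per variable (f, r, h, q)
affine: ✓ — at most one use each (f, r, h, q)
relevant: ✓ — none of f, r, h, q goes unused
unrestricted: ✓ — simply typable at Str; W, C, E all held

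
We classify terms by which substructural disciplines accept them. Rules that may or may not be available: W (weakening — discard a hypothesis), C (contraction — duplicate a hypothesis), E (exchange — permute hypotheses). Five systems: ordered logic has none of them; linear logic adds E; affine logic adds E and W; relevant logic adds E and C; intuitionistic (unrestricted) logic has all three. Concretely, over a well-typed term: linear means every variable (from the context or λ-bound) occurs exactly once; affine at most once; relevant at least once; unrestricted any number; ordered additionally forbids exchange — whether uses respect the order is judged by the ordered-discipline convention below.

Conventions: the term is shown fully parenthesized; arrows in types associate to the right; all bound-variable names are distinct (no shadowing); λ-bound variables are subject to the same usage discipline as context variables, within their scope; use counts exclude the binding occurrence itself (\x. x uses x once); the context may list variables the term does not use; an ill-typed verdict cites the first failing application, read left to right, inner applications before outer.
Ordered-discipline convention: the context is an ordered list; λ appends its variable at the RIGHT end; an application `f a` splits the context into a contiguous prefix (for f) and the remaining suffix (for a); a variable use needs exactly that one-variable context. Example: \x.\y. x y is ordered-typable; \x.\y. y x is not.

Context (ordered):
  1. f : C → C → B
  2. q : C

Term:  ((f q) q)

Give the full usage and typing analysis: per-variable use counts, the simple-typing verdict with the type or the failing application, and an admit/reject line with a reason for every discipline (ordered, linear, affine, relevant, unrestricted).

counts: f ×1, q ×2
uses in reading order: f, q, q
typing: well-typed — term : B
ordered: ✗ — q ×2 used more than once (contraction)
linear: ✗ — q ×2 used more than once (contraction)
affine: ✗ — q ×2 used more than once (contraction)
relevant: ✓ — every one of f, q appears
unrestricted: ✓ — type-checks (B) and nothing is barred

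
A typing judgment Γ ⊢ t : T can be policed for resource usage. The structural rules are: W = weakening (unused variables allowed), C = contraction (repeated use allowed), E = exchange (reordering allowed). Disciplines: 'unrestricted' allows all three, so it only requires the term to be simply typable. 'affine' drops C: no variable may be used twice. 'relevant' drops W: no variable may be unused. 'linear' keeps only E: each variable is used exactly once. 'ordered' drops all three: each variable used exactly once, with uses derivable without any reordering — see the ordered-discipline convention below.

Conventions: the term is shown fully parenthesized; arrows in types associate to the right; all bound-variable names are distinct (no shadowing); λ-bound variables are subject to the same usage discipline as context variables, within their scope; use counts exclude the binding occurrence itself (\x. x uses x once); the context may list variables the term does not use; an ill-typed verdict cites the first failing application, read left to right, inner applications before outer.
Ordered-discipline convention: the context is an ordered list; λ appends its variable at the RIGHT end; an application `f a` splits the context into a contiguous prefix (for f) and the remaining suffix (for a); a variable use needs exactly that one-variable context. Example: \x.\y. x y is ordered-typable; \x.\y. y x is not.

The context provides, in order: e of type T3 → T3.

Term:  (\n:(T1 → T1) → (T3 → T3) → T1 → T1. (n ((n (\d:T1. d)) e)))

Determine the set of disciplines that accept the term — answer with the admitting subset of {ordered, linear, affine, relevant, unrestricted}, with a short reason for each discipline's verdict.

admitted in: relevant, unrestricted
use counts: e=1; n (λ-bound)=2; d (λ-bound)=1
uses in reading order: n, n, d, e
typing: ✓ — ((T1 → T1) → (T3 → T3) → T1 → T1) → (T3 → T3) → T1 → T1
ordered: ✗, needs contraction — n ×2
linear: ✗, needs contraction — n ×2
affine: ✗, needs contraction — n ×2
relevant: ✓, none of e, n, d goes unused
unrestricted: ✓, simply typable at ((T1 → T1) → (T3 → T3) → T1 → T1) → (T3 → T3) → T1 → T1; W, C, E all held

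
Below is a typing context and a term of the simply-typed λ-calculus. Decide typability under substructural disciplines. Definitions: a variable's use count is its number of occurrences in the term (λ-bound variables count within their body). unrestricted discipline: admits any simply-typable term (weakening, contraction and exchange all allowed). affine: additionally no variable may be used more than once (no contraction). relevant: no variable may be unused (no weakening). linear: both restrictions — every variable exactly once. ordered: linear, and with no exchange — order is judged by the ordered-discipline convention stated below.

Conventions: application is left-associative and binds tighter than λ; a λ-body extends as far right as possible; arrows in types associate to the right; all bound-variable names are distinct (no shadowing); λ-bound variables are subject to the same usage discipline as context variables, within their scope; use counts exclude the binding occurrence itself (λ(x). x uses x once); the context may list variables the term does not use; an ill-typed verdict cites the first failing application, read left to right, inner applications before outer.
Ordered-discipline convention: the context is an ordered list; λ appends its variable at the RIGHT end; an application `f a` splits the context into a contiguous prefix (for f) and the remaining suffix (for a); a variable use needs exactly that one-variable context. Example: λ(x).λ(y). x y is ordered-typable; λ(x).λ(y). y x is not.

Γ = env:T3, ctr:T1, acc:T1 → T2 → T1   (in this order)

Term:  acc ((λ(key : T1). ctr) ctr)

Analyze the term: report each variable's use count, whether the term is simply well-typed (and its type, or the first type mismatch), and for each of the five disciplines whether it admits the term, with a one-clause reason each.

counts: env=0; ctr=2; acc=1; key [bound]=0
left-to-right use order: acc, ctr, ctr
typing: ✓ — T2 → T1
ordered: ✗, ctr ×2 used more than once (contraction); unused: env, key — weakening required
linear: ✗, ctr ×2 used more than once (contraction); unused: env, key — weakening required
affine: ✗, ctr ×2 used more than once (contraction)
relevant: ✗, unused: env, key — weakening required
unrestricted: ✓, simply typable at T2 → T1; W, C, E all held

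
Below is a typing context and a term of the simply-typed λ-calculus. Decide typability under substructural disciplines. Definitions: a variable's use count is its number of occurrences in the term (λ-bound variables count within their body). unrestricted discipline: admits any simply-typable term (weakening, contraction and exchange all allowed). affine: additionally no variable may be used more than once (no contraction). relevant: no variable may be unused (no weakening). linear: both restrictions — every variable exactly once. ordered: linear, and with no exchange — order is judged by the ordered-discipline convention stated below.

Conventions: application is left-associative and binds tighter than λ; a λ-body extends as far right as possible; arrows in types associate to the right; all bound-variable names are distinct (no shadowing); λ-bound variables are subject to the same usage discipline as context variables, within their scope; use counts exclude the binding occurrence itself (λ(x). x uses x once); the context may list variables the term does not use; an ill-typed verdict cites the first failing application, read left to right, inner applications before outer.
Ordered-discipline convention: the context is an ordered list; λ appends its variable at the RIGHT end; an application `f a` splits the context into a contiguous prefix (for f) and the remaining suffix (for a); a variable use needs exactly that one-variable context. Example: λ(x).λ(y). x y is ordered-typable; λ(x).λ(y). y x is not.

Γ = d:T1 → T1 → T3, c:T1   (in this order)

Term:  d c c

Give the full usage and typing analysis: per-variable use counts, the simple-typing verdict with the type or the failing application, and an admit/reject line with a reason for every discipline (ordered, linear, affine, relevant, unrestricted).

usage: d: 1×, c: 2×
use order (left to right): d, c, c
typing: well-typed — term : T3
ordered ✗ (needs contraction — c ×2)
linear ✗ (needs contraction — c ×2)
affine ✗ (needs contraction — c ×2)
relevant ✓ (at least one use each (d, c))
unrestricted ✓ (simply typable at T3; W, C, E all held)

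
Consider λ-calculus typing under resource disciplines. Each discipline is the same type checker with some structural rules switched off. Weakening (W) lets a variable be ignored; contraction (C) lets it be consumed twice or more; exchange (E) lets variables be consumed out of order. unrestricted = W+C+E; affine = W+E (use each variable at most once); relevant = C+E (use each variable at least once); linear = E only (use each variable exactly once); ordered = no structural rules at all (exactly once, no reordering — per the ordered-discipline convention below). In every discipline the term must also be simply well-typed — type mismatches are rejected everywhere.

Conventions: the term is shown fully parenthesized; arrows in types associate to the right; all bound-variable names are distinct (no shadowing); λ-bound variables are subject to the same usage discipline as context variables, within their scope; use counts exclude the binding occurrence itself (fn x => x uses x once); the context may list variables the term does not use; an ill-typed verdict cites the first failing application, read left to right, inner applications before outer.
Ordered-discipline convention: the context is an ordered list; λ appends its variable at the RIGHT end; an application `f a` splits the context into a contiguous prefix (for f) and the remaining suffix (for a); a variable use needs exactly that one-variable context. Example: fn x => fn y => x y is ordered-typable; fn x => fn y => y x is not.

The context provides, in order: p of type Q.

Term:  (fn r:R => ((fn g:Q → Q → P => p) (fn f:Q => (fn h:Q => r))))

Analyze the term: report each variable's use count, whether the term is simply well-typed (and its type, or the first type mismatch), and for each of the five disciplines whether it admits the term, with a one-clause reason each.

counts: p: 1; r (λ-bound): 1; g (λ-bound): 0; f (λ-bound): 0; h (λ-bound): 0
order of uses: p, r
typing: ill-typed: a function awaiting Q → Q → P gets Q → Q → R
ordered ✗ (not simply typable)
linear ✗ (fails simple typing)
affine ✗ (a type mismatch blocks all five)
relevant ✗ (the type mismatch rejects it)
unrestricted ✗ (not simply typable)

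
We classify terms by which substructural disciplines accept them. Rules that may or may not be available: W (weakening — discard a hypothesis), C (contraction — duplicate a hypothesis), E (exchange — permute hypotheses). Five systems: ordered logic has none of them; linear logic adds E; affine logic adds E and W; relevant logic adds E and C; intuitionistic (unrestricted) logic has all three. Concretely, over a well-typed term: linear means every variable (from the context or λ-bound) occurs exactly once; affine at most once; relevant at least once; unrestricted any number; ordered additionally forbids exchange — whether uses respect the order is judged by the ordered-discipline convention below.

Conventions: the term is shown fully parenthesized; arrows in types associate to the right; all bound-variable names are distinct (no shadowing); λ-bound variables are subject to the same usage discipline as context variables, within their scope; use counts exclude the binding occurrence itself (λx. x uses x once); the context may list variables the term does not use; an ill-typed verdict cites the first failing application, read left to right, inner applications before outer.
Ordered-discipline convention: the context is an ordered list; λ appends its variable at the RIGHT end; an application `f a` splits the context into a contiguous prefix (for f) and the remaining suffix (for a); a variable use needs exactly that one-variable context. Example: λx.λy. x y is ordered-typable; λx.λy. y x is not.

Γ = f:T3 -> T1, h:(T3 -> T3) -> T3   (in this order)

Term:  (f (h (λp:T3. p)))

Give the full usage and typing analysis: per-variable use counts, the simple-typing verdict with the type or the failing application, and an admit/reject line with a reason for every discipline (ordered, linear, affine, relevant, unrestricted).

usage: f ×1, h ×1, p (bound) ×1
left-to-right use order: f, h, p
typing: the term checks, with type T1
ordered ✓ (one use each (f, h, p); ordered split holds)
linear ✓ (each of f, h, p used exactly once)
affine ✓ (f, h, p: no repeats, contraction unneeded)
relevant ✓ (f, h, p: all used, weakening unneeded)
unrestricted ✓ (typability at T1 is all that's needed)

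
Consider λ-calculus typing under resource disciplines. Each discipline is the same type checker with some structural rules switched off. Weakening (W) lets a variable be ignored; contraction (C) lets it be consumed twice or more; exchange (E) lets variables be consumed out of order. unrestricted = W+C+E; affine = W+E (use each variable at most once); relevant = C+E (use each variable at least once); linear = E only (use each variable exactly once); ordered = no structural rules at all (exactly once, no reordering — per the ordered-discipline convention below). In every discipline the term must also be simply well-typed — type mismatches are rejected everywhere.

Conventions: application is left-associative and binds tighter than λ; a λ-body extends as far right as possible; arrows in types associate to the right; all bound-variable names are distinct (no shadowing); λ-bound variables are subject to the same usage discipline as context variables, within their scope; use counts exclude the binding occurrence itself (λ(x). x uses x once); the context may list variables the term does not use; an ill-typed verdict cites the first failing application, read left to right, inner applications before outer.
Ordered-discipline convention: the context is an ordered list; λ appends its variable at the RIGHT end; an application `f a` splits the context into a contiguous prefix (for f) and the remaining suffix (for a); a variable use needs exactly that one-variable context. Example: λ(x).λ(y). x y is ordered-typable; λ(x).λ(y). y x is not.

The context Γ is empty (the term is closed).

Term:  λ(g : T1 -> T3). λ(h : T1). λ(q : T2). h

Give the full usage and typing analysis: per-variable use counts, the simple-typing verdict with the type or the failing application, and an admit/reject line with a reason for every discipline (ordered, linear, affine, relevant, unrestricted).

use counts: g (bound): 0×, h (bound): 1×, q (bound): 0×
order of uses: h
typing: the term checks, with type (T1 -> T3) -> T1 -> T2 -> T1
ordered: ✗, g, q never used (weakening)
linear: ✗, g, q never used (weakening)
affine: ✓, no duplicate uses among g, h, q
relevant: ✗, g, q never used (weakening)
unrestricted: ✓, simply typable at (T1 -> T3) -> T1 -> T2 -> T1; W, C, E all held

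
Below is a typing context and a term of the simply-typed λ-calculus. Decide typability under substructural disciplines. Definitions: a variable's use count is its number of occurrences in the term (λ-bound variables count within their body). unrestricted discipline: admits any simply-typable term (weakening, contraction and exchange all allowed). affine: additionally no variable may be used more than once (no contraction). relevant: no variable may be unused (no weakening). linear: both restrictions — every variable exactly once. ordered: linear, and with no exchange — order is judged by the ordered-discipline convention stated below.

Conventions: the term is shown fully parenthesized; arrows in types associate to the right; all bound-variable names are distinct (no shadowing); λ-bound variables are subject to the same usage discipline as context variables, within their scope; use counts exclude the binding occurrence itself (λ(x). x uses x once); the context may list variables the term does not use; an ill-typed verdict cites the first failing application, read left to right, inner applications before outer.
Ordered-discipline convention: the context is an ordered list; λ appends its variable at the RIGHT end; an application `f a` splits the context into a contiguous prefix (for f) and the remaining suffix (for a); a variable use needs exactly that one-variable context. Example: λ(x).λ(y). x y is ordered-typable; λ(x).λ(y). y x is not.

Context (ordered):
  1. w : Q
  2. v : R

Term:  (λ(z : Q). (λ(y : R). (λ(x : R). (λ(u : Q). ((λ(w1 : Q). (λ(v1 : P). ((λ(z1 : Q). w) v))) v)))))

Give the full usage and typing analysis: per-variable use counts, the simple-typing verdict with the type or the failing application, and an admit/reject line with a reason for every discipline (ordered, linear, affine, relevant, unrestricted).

counts: w: 1; v: 2; z [bound]: 0; y [bound]: 0; x [bound]: 0; u [bound]: 0; w1 [bound]: 0; v1 [bound]: 0; z1 [bound]: 0
use order (left to right): w, v, v
typing: ill-typed: a function awaiting Q gets R
ordered: ✗ — the type mismatch rejects it
linear: ✗ — not simply typable
affine: ✗ — fails simple typing
relevant: ✗ — a type mismatch blocks all five
unrestricted: ✗ — the type mismatch rejects it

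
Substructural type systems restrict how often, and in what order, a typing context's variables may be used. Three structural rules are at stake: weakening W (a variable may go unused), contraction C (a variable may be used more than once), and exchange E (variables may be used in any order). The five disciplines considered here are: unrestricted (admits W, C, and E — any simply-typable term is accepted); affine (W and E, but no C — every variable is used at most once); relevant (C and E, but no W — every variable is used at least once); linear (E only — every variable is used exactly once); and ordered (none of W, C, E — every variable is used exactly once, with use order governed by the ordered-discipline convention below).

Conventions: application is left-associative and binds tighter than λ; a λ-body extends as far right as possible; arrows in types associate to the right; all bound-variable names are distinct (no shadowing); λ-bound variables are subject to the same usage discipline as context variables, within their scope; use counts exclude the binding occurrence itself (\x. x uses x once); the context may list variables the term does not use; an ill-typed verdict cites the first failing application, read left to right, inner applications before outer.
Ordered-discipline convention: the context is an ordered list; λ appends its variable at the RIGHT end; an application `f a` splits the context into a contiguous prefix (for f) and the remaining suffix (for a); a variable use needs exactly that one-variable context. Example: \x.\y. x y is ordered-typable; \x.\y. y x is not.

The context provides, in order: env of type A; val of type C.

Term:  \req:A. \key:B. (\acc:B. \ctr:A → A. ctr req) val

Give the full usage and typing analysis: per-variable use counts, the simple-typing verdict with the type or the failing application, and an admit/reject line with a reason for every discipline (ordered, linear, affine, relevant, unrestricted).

use counts: env: 0; val: 1; req (λ-bound): 1; key (λ-bound): 0; acc (λ-bound): 0; ctr (λ-bound): 1
uses in reading order: ctr, req, val
typing: ill-typed: an application expects B but receives C
ordered ✗ (the type mismatch rejects it)
linear ✗ (not simply typable)
affine ✗ (fails simple typing)
relevant ✗ (a type mismatch blocks all five)
unrestricted ✗ (the type mismatch rejects it)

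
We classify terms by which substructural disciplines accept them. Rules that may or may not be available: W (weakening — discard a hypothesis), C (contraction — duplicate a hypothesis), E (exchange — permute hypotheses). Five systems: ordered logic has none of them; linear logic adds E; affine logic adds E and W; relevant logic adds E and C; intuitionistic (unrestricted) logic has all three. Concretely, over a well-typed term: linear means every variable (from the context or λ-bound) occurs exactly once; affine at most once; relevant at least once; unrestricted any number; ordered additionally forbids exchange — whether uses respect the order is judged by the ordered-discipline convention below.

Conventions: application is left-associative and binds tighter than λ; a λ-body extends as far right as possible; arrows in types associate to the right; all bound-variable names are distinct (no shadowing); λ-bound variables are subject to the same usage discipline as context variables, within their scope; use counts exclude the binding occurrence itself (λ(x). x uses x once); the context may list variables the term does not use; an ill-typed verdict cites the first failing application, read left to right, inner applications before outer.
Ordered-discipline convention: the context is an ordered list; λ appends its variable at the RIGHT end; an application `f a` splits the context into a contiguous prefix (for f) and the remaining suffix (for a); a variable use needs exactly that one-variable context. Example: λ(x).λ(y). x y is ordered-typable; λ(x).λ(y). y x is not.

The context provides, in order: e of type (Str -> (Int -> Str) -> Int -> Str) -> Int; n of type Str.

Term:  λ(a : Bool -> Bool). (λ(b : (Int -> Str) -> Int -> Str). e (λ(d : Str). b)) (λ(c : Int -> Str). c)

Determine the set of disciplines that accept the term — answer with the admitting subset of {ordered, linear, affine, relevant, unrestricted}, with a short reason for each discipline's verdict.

admitted in: affine, unrestricted
variable uses: e: 1, n: 0, a (λ-bound): 0, b (λ-bound): 1, d (λ-bound): 0, c (λ-bound): 1
left-to-right use order: e, b, c
typing: well-typed — term : (Bool -> Bool) -> Int
ordered ✗ (n, a, d left unused)
linear ✗ (n, a, d left unused)
affine ✓ (none of e, n, a, b, d, c used more than once)
relevant ✗ (n, a, d left unused)
unrestricted ✓ (well-typed at (Bool -> Bool) -> Int; no restrictions here)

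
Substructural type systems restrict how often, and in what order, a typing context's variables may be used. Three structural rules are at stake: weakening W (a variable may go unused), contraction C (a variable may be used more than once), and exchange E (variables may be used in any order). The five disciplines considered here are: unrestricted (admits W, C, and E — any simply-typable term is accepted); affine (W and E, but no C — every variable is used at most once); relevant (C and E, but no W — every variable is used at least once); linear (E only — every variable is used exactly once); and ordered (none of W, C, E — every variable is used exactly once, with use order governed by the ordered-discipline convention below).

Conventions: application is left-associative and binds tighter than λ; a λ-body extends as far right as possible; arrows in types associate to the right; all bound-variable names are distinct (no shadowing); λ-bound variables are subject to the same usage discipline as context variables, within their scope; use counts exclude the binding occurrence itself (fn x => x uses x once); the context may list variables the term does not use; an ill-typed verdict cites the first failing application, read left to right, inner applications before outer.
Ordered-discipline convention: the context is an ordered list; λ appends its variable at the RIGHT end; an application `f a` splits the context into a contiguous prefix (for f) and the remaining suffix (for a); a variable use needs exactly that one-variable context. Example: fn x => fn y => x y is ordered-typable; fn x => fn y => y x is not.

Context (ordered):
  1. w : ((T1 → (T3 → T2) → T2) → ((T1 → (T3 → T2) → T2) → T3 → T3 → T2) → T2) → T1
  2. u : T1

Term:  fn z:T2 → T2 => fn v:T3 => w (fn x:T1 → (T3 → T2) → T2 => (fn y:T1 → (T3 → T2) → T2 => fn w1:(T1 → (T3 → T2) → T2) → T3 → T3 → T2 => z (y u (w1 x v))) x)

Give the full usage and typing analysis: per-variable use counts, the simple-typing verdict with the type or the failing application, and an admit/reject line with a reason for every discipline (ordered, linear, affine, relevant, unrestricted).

usage: w ×1; u ×1; z (λ-bound) ×1; v (λ-bound) ×1; x (λ-bound) ×2; y (λ-bound) ×1; w1 (λ-bound) ×1
left-to-right use order: w, z, y, u, w1, x, v, x
typing: well-typed at (T2 → T2) → T3 → T1
ordered ✗ (repeated use of x ×2)
linear ✗ (repeated use of x ×2)
affine ✗ (repeated use of x ×2)
relevant ✓ (at least one use each (w, u, z, v, x, y, w1))
unrestricted ✓ (typability at (T2 → T2) → T3 → T1 is all that's needed)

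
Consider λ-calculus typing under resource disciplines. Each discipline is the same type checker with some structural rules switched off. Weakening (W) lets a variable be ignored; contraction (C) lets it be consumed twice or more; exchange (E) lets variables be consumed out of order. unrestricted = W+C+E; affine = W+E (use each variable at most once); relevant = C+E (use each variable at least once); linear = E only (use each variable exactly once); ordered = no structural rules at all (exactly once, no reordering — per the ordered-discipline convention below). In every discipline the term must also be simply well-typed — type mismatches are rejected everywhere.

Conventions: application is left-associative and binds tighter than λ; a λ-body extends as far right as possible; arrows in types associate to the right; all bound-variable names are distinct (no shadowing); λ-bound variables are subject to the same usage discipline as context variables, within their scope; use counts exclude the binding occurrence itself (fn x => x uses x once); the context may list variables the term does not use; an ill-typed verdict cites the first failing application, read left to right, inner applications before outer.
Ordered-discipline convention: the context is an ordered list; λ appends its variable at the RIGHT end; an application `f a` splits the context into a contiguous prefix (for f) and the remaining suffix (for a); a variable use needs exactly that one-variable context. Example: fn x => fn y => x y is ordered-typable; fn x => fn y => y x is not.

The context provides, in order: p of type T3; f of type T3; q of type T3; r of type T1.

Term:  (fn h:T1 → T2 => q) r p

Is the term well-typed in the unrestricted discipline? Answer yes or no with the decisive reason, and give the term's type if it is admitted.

no — fails simple typing
counts: p: 1; f: 0; q: 1; r: 1; h (bound): 0
left-to-right use order: q, r, p
typing: ill-typed: an argument T1 mismatches the expected T1 → T2
per-discipline verdicts: ordered ✗ · linear ✗ · affine ✗ · relevant ✗ · unrestricted ✗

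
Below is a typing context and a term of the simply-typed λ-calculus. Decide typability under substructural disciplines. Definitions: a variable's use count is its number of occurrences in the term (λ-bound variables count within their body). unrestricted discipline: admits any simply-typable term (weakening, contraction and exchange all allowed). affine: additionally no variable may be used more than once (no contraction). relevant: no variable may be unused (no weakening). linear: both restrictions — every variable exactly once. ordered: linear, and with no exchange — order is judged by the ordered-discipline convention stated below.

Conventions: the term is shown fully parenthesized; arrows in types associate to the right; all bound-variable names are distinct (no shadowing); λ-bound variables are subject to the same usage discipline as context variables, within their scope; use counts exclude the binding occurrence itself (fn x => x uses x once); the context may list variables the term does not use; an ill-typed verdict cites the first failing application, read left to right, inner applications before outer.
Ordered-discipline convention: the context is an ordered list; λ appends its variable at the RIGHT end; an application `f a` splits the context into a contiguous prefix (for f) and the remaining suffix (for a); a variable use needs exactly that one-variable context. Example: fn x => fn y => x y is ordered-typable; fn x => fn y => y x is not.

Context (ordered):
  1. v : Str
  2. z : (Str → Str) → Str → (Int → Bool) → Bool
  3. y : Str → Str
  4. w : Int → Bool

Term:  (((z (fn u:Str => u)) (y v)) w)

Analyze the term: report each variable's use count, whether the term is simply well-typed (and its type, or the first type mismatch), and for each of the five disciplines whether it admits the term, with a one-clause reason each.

variable uses: v: 1, z: 1, y: 1, w: 1, u (bound): 1
use order (left to right): z, u, y, v, w
typing: the term checks, with type Bool
ordered ✗ (needs exchange: uses follow z, u, y, v, w)
linear ✓ (single use per variable (v, z, y, w, u))
affine ✓ (at most one use each (v, z, y, w, u))
relevant ✓ (at least one use each (v, z, y, w, u))
unrestricted ✓ (typability at Bool is all that's needed)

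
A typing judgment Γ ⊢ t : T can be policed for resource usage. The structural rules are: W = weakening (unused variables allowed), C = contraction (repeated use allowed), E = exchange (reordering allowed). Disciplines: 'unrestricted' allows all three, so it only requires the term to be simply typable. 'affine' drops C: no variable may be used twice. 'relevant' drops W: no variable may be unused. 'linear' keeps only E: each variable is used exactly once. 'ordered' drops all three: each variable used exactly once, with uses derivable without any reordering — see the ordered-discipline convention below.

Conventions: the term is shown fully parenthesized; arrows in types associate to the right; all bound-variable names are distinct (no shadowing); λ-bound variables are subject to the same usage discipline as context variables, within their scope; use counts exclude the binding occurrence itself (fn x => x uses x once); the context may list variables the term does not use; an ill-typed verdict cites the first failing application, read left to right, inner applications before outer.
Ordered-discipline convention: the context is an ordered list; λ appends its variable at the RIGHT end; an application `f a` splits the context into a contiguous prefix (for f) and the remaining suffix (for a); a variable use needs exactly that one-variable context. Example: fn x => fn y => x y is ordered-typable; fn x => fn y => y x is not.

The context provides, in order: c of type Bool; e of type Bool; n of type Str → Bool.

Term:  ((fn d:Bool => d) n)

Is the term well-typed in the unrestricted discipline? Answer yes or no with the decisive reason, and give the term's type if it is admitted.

no — fails simple typing
variable uses: c=0, e=0, n=1, d (λ-bound)=1
uses in reading order: d, n
typing: ill-typed: argument of type Str → Bool where Bool is required
across the five disciplines: ordered ✗, linear ✗, affine ✗, relevant ✗, unrestricted ✗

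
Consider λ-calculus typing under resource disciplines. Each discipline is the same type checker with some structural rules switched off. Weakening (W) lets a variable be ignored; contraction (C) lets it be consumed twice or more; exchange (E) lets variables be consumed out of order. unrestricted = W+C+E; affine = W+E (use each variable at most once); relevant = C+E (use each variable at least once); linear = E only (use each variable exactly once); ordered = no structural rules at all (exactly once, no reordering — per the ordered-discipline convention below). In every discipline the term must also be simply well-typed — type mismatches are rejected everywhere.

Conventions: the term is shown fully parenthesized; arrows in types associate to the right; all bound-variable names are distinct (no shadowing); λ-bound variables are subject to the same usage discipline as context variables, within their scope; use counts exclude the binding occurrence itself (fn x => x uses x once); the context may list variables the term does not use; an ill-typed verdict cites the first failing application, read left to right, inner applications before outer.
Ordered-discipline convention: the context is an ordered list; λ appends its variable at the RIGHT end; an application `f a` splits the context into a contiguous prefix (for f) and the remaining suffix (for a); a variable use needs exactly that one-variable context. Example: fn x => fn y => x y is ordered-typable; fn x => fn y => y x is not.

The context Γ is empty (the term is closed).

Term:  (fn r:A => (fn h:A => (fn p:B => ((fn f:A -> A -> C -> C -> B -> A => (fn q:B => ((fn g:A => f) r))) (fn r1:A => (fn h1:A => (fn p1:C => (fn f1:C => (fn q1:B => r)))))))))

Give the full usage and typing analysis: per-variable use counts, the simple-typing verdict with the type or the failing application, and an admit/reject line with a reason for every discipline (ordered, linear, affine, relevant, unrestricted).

usage: r [bound]=2; h [bound]=0; p [bound]=0; f [bound]=1; q [bound]=0; g [bound]=0; r1 [bound]=0; h1 [bound]=0; p1 [bound]=0; f1 [bound]=0; q1 [bound]=0
uses in reading order: f, r, r
typing: well-typed — term : A -> A -> B -> B -> A -> A -> C -> C -> B -> A
ordered: ✗ — r ×2 used more than once (contraction); needs weakening: h, p, q, g, r1, h1, p1, f1, q1 unused
linear: ✗ — r ×2 used more than once (contraction); needs weakening: h, p, q, g, r1, h1, p1, f1, q1 unused
affine: ✗ — r ×2 used more than once (contraction)
relevant: ✗ — needs weakening: h, p, q, g, r1, h1, p1, f1, q1 unused
unrestricted: ✓ — simply typable at A -> A -> B -> B -> A -> A -> C -> C -> B -> A; W, C, E all held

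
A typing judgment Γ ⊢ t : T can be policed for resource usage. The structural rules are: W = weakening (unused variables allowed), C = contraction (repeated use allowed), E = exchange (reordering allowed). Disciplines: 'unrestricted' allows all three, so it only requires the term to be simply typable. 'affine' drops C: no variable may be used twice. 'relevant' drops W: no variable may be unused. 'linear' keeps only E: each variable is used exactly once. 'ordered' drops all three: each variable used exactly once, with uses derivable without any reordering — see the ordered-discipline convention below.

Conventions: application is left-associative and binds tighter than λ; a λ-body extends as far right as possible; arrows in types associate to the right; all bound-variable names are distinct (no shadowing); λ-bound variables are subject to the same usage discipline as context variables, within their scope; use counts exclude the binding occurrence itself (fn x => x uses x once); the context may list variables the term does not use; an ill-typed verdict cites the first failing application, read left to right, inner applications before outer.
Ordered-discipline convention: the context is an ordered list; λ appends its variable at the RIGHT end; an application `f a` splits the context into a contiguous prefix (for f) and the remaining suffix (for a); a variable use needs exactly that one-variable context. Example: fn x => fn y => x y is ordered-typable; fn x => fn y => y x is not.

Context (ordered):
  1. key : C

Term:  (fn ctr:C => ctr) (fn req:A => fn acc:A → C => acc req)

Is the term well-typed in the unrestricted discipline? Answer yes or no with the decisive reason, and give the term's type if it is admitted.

no — not simply typable
use counts: key ×0; ctr [bound] ×1; req [bound] ×1; acc [bound] ×1
left-to-right use order: ctr, acc, req
typing: ill-typed: an argument A → (A → C) → C mismatches the expected C
across the five disciplines: ordered ✗, linear ✗, affine ✗, relevant ✗, unrestricted ✗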